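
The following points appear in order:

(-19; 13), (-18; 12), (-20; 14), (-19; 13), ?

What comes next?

(-21; 15)

First component — alternating steps +1, −2, +1, −2, …: -19, -18, -20, -19 → -21.
Second component: together with the first component always sums to -6, so 13, 12, 14, 13 → 15.
Putting it together: (-21; 15).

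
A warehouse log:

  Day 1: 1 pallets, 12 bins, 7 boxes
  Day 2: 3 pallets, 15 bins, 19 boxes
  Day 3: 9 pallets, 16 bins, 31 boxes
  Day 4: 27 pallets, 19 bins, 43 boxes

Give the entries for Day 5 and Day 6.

Pallets: 1, 3, 9, 27 → 81 → 243 (×3 each step).
Bins: alternating steps +3, +1, +3, +1, …, so 12, 15, 16, 19 → 20 → 23.
Boxes: +12 each step, so 7, 19, 31, 43 → 55 → 67.
So the next two records are 81 pallets, 20 bins, 55 boxes and 243 pallets, 23 bins, 67 boxes.

81 pallets, 20 bins, 55 boxes; 243 pallets, 23 bins, 67 boxes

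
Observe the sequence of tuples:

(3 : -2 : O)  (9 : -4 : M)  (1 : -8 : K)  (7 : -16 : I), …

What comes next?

(-1 : -32 : G)

First coordinate — alternating steps +6, −8, +6, −8, …: 3, 9, 1, 7 → -1.
Second coordinate: ×2 each step, so -2, -4, -8, -16 → -32.
Letter: letters move back 2 places in the alphabet, so O, M, K, I → G.
So the next tuple is (-1 : -32 : G).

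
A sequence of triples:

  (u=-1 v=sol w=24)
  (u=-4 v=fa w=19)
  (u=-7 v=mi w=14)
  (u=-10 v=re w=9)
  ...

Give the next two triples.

(u=-13 v=do w=4), (u=-16 v=ti w=-1)

U goes -1, -4, -7, -10 → -13 → -16 (−3 each step).
V goes sol, fa, mi, re → do → ti (runs backward through the solfège scale do→ti).
W goes 24, 19, 14, 9 → 4 → -1 (−5 each step).
Putting the parts together: (u=-13 v=do w=4) and then (u=-16 v=ti w=-1).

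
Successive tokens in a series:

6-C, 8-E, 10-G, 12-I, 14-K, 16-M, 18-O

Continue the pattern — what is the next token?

20-Q

First component goes 6, 8, 10, 12, 14, 16, 18 → 20 (+2 each step).
Letter: letters move forward 2 places in the alphabet; C, E, G, I, K, M, O → Q.
Putting it together: 20-Q.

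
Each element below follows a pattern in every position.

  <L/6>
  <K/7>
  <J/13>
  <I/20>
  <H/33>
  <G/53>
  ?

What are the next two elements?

Letter goes L, K, J, I, H, G → F → E (letters move back 1 place in the alphabet).
Second component — each term is the sum of the two before it: 6, 7, 13, 20, 33, 53 → 86 → 139.
Putting the parts together: <F/86> and then <E/139>.

<F/86>, <E/139>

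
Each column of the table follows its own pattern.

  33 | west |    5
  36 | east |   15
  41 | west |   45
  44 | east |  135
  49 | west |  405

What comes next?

52  east  1215

First component: alternating steps +3, +5, +3, +5, …; 33, 36, 41, 44, 49 → 52.
Direction: alternates west ↔ east; west, east, west, east, west → east.
Third component: ×3 each step; 5, 15, 45, 135, 405 → 1215.
Putting it together: 52  east  1215.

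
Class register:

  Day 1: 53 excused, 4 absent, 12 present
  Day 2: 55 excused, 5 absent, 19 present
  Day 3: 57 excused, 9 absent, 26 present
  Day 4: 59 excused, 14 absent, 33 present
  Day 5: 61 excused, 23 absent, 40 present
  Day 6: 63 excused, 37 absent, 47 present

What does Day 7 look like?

65 excused, 60 absent, 54 present

Excused: +2 each step, so 53, 55, 57, 59, 61, 63 → 65.
For the absent, each term is the sum of the two before it: 4, 5, 9, 14, 23, 37 → 60.
For the present, +7 each step: 12, 19, 26, 33, 40, 47 → 54.
So the next row is 65 excused, 60 absent, 54 present.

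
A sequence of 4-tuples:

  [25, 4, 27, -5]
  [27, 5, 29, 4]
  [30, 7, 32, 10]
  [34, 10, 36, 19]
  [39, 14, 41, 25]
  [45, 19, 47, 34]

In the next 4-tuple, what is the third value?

Third value: differences are 2, 3, 4, … (increasing by 1 each time), so 27, 29, 32, 36, 41, 47 → 54.

54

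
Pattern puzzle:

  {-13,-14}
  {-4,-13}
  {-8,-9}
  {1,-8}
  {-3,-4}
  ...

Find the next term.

{6,-3}

First coordinate: alternating steps +9, −4, +9, −4, …, so -13, -4, -8, 1, -3 → 6.
Second coordinate: alternating steps +1, +4, +1, +4, …, so -14, -13, -9, -8, -4 → -3.
Putting it together: {6,-3}.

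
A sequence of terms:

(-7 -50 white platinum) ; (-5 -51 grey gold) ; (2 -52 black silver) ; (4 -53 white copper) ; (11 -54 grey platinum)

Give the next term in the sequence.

First part — alternating steps +2, +7, +2, +7, …: -7, -5, 2, 4, 11 → 13.
Second part: −1 each step; -50, -51, -52, -53, -54 → -55.
For the shade, repeats white → grey → black: white, grey, black, white, grey → black.
Metal: repeats platinum → gold → silver → copper; platinum, gold, silver, copper, platinum → gold.
Putting it together: (13 -55 black gold).

(13 -55 black gold)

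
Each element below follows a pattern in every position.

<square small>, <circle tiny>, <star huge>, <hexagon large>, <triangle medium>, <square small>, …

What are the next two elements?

<circle tiny>, <star huge>

Shape — repeats square → circle → star → hexagon → triangle: square, circle, star, hexagon, triangle, square → circle → star.
Size: small, tiny, huge, large, medium, small → tiny → huge (repeats small → tiny → huge → large → medium).
So the next two elements are <circle tiny> and <star huge>.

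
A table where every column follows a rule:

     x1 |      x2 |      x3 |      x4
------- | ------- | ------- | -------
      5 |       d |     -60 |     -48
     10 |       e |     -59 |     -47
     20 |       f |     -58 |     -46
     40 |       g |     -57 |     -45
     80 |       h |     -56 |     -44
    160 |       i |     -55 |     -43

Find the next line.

For the column x1, ×2 each step: 5, 10, 20, 40, 80, 160 → 320.
Column x2: d, e, f, g, h, i → j (letters move forward 1 place in the alphabet).
Column x3 goes -60, -59, -58, -57, -56, -55 → -54 (+1 each step).
Column x4 goes -48, -47, -46, -45, -44, -43 → -42 (always 12 more than the column x3).
Combining the parts gives 320  j  -54  -42.

320  j  -54  -42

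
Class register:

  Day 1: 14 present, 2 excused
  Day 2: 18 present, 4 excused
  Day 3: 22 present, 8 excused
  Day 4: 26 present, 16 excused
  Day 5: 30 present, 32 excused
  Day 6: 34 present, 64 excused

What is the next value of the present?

Present: +4 each step, so 14, 18, 22, 26, 30, 34 → 38.

38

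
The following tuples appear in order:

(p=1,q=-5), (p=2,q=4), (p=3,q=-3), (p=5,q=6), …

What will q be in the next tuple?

-1

Q: alternating steps +9, −7, +9, −7, …, so -5, 4, -3, 6 → -1.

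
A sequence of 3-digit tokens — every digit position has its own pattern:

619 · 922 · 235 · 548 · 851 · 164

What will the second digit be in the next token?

Second digit: +1 each step, mod 10; 1, 2, 3, 4, 5, 6 → 7.

7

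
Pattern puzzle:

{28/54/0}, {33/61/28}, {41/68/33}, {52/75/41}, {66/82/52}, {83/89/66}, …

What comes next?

First value: differences are 5, 8, 11, … (increasing by 3 each time); 28, 33, 41, 52, 66, 83 → 103.
For the second value, +7 each step: 54, 61, 68, 75, 82, 89 → 96.
For the third value, always the previous value of the first value: 0, 28, 33, 41, 52, 66 → 83.
Putting it together: {103/96/83}.

{103/96/83}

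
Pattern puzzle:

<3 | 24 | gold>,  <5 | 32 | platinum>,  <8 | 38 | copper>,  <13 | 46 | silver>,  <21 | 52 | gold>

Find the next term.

First coordinate: each term is the sum of the two before it, so 3, 5, 8, 13, 21 → 34.
Second coordinate: 24, 32, 38, 46, 52 → 60 (alternating steps +8, +6, +8, +6, …).
Metal: repeats gold → platinum → copper → silver; gold, platinum, copper, silver, gold → platinum.
So the next term is <34 | 60 | platinum>.

<34 | 60 | platinum>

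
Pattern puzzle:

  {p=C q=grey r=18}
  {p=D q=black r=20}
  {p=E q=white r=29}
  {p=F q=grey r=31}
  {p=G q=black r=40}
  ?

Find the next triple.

P goes C, D, E, F, G → H (letters move forward 1 place in the alphabet).
Q — repeats grey → black → white: grey, black, white, grey, black → white.
R: 18, 20, 29, 31, 40 → 42 (alternating steps +2, +9, +2, +9, …).
So the next triple is {p=H q=white r=42}.

{p=H q=white r=42}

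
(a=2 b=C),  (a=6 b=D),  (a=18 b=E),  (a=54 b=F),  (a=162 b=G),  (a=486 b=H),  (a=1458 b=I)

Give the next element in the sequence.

A: ×3 each step, so 2, 6, 18, 54, 162, 486, 1458 → 4374.
B: letters move forward 1 place in the alphabet; C, D, E, F, G, H, I → J.
Combining the parts gives (a=4374 b=J).

(a=4374 b=J)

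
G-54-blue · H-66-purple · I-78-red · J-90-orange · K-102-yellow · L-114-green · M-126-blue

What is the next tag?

For the letter, letters move forward 1 place in the alphabet: G, H, I, J, K, L, M → N.
For the second component, +12 each step: 54, 66, 78, 90, 102, 114, 126 → 138.
For the colour, repeats blue → purple → red → orange → yellow → green: blue, purple, red, orange, yellow, green, blue → purple.
So the next tag is N-138-purple.

N-138-purple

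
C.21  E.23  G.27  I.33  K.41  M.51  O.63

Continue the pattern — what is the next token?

Q.77

Letter: letters move forward 2 places in the alphabet, so C, E, G, I, K, M, O → Q.
Second component: differences are 2, 4, 6, … (increasing by 2 each time), so 21, 23, 27, 33, 41, 51, 63 → 77.
So the next token is Q.77.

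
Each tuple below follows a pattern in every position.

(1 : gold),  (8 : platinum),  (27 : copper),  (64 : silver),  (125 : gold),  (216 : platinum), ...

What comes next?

First part: perfect cubes: 1³, 2³, 3³, …; 1, 8, 27, 64, 125, 216 → 343.
Metal — repeats gold → platinum → copper → silver: gold, platinum, copper, silver, gold, platinum → copper.
Putting it together: (343 : copper).

(343 : copper)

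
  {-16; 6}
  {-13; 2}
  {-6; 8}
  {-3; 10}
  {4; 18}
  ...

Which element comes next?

First value: -16, -13, -6, -3, 4 → 7 (alternating steps +3, +7, +3, +7, …).
Second value: each term is the sum of the two before it, so 6, 2, 8, 10, 18 → 28.
So the next element is {7; 28}.

{7; 28}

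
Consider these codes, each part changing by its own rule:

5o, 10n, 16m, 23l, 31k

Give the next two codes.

40j, 50i

First component: 5, 10, 16, 23, 31 → 40 → 50 (differences are 5, 6, 7, … (increasing by 1 each time)).
Letter: letters move back 1 place in the alphabet, so o, n, m, l, k → j → i.
So the next two codes are 40j and 50i.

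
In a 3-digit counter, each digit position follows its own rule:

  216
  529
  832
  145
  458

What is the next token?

For the first digit, +3 each step, mod 10: 2, 5, 8, 1, 4 → 7.
For the second digit, +1 each step, mod 10: 1, 2, 3, 4, 5 → 6.
Third digit goes 6, 9, 2, 5, 8 → 1 (+3 each step, mod 10).
So the next token is 761.

761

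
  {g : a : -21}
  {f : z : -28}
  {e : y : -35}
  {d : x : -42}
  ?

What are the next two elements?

{c : w : -49}, {b : v : -56}

For the first letter, letters move back 1 place in the alphabet: g, f, e, d → c → b.
Second letter goes a, z, y, x → w → v (letters move back 1 place in the alphabet, wrapping A→Z).
Third component: −7 each step; -21, -28, -35, -42 → -49 → -56.
So the next two elements are {c : w : -49} and {b : v : -56}.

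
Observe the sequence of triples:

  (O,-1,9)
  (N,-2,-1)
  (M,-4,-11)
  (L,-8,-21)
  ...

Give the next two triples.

(K,-16,-31), (J,-32,-41)

For the letter, letters move back 1 place in the alphabet: O, N, M, L → K → J.
For the second entry, ×2 each step: -1, -2, -4, -8 → -16 → -32.
Third entry — −10 each step: 9, -1, -11, -21 → -31 → -41.
So the next two triples are (K,-16,-31) and (J,-32,-41).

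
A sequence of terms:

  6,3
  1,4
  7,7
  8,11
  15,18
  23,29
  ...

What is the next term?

38,47

First part — each term is the sum of the two before it: 6, 1, 7, 8, 15, 23 → 38.
Second part: each term is the sum of the two before it, so 3, 4, 7, 11, 18, 29 → 47.
Combining the parts gives 38,47.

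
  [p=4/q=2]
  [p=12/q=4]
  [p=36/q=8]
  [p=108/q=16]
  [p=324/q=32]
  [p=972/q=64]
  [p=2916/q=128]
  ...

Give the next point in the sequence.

[p=8748/q=256]

P — ×3 each step: 4, 12, 36, 108, 324, 972, 2916 → 8748.
Q: 2, 4, 8, 16, 32, 64, 128 → 256 (×2 each step).
So the next point is [p=8748/q=256].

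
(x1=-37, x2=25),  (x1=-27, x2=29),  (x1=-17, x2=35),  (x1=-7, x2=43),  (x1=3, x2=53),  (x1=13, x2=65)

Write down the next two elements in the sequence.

X1: -37, -27, -17, -7, 3, 13 → 23 → 33 (+10 each step).
X2: 25, 29, 35, 43, 53, 65 → 79 → 95 (differences are 4, 6, 8, … (increasing by 2 each time)).
Putting the parts together: (x1=23, x2=79) and then (x1=33, x2=95).

(x1=23, x2=79), (x1=33, x2=95)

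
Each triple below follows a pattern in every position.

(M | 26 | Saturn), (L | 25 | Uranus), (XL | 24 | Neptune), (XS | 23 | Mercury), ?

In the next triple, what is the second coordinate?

22

Second coordinate: −1 each step, so 26, 25, 24, 23 → 22.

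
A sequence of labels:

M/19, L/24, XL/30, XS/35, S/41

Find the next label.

Size: runs through clothing sizes XS→XL; M, L, XL, XS, S → M.
Second component — alternating steps +5, +6, +5, +6, …: 19, 24, 30, 35, 41 → 46.
Combining the parts gives M/46.

M/46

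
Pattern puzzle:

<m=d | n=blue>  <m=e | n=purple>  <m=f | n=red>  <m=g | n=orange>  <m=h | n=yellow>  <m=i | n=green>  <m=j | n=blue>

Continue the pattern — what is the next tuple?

<m=k | n=purple>

For the m, letters move forward 1 place in the alphabet: d, e, f, g, h, i, j → k.
N goes blue, purple, red, orange, yellow, green, blue → purple (repeats blue → purple → red → orange → yellow → green).
Putting it together: <m=k | n=purple>.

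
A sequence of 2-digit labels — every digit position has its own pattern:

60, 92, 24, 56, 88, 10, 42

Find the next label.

First digit: 6, 9, 2, 5, 8, 1, 4 → 7 (+3 each step, mod 10).
For the second digit, +2 each step, mod 10: 0, 2, 4, 6, 8, 0, 2 → 4.
Putting it together: 74.

74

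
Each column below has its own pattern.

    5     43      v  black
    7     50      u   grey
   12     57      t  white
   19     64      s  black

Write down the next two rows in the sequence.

First component: 5, 7, 12, 19 → 31 → 50 (each term is the sum of the two before it).
Second component: +7 each step, so 43, 50, 57, 64 → 71 → 78.
Letter — letters move back 1 place in the alphabet: v, u, t, s → r → q.
Shade goes black, grey, white, black → grey → white (repeats black → grey → white).
Putting the parts together: 31  71  r  grey and then 50  78  q  white.

31  71  r  grey; 50  78  q  white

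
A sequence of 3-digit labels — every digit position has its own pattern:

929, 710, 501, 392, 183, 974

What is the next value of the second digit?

6

Second digit: −1 each step, mod 10; 2, 1, 0, 9, 8, 7 → 6.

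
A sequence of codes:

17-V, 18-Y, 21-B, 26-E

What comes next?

33-H

First component goes 17, 18, 21, 26 → 33 (differences are 1, 3, 5, … (increasing by 2 each time)).
Letter: letters move forward 3 places in the alphabet, wrapping Z→A; V, Y, B, E → H.
Combining the parts gives 33-H.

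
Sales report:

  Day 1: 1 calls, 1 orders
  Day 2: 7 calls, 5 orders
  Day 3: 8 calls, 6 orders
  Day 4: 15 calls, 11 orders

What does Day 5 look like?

Calls goes 1, 7, 8, 15 → 23 (each term is the sum of the two before it).
Orders — each term is the sum of the two before it: 1, 5, 6, 11 → 17.
So the next row is 23 calls, 17 orders.

23 calls, 17 orders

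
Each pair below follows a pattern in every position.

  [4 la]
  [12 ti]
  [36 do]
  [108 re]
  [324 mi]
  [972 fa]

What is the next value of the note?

sol

Note — runs through the solfège scale do→ti: la, ti, do, re, mi, fa → sol.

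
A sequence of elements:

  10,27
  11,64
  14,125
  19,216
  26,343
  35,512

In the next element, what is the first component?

First component: 10, 11, 14, 19, 26, 35 → 46 (differences are 1, 3, 5, … (increasing by 2 each time)).
Second component — perfect cubes: 3³, 4³, 5³, …: 27, 64, 125, 216, 343, 512 → 729.

46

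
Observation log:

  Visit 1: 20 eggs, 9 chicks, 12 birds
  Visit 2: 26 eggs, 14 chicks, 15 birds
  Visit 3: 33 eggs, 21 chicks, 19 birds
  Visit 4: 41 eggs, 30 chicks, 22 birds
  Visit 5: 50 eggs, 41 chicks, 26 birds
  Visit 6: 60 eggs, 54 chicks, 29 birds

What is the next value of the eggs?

Eggs: differences are 6, 7, 8, … (increasing by 1 each time), so 20, 26, 33, 41, 50, 60 → 71.

71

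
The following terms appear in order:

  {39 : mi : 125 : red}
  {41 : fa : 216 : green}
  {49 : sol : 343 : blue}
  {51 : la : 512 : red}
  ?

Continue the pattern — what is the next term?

{59 : ti : 729 : green}

For the first coordinate, alternating steps +2, +8, +2, +8, …: 39, 41, 49, 51 → 59.
Note: runs through the solfège scale do→ti; mi, fa, sol, la → ti.
Third coordinate goes 125, 216, 343, 512 → 729 (perfect cubes: 5³, 6³, 7³, …).
Colour: repeats red → green → blue; red, green, blue, red → green.
So the next term is {59 : ti : 729 : green}.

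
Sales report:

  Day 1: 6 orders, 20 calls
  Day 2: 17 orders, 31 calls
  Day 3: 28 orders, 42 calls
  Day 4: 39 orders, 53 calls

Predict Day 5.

50 orders, 64 calls

For the orders, +11 each step: 6, 17, 28, 39 → 50.
Calls — +11 each step: 20, 31, 42, 53 → 64.
So the next row is 50 orders, 64 calls.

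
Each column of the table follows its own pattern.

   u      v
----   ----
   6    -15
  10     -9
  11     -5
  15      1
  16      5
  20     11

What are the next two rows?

21  15; 25  21

Column u: alternating steps +4, +1, +4, +1, …, so 6, 10, 11, 15, 16, 20 → 21 → 25.
Column v: alternating steps +6, +4, +6, +4, …, so -15, -9, -5, 1, 5, 11 → 15 → 21.
Putting the parts together: 21  15 and then 25  21.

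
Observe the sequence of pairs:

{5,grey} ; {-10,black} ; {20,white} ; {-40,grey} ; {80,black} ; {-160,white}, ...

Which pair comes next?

For the first value, ×(-2) each step: 5, -10, 20, -40, 80, -160 → 320.
Shade: repeats grey → black → white; grey, black, white, grey, black, white → grey.
Putting it together: {320,grey}.

{320,grey}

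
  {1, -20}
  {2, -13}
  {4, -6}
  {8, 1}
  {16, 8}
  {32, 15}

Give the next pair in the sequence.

{64, 22}

First component: ×2 each step, so 1, 2, 4, 8, 16, 32 → 64.
Second component: +7 each step, so -20, -13, -6, 1, 8, 15 → 22.
So the next pair is {64, 22}.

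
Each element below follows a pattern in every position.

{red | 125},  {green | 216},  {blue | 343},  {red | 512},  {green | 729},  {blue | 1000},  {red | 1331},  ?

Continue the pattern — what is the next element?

For the colour, repeats red → green → blue: red, green, blue, red, green, blue, red → green.
Second value: 125, 216, 343, 512, 729, 1000, 1331 → 1728 (perfect cubes: 5³, 6³, 7³, …).
Putting it together: {green | 1728}.

{green | 1728}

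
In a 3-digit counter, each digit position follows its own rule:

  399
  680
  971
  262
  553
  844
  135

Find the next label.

First digit: 3, 6, 9, 2, 5, 8, 1 → 4 (+3 each step, mod 10).
Second digit: −1 each step, mod 10, so 9, 8, 7, 6, 5, 4, 3 → 2.
Third digit: +1 each step, mod 10, so 9, 0, 1, 2, 3, 4, 5 → 6.
So the next label is 426.

426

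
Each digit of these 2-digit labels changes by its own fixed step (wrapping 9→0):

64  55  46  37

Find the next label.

First digit goes 6, 5, 4, 3 → 2 (−1 each step, mod 10).
Second digit: +1 each step, mod 10, so 4, 5, 6, 7 → 8.
Putting it together: 28.

28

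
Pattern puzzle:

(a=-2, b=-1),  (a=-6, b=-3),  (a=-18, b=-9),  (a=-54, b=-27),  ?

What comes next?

A: ×3 each step, so -2, -6, -18, -54 → -162.
B — ×3 each step: -1, -3, -9, -27 → -81.
So the next term is (a=-162, b=-81).

(a=-162, b=-81)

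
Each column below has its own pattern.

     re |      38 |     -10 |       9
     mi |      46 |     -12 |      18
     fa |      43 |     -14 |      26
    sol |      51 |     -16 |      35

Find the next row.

la  48  -18  43

Note: runs through the solfège scale do→ti, so re, mi, fa, sol → la.
Second component: alternating steps +8, −3, +8, −3, …; 38, 46, 43, 51 → 48.
For the third component, −2 each step: -10, -12, -14, -16 → -18.
Fourth component: 9, 18, 26, 35 → 43 (alternating steps +9, +8, +9, +8, …).
Combining the parts gives la  48  -18  43.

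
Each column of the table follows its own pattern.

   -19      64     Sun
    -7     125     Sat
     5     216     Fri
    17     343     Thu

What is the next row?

First component: +12 each step, so -19, -7, 5, 17 → 29.
Second component — perfect cubes: 4³, 5³, 6³, …: 64, 125, 216, 343 → 512.
Day: runs backward through the weekdays Mon→Sun; Sun, Sat, Fri, Thu → Wed.
Combining the parts gives 29  512  Wed.

29  512  Wed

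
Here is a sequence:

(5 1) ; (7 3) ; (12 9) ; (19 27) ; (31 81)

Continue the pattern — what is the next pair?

First component: each term is the sum of the two before it; 5, 7, 12, 19, 31 → 50.
Second component: ×3 each step; 1, 3, 9, 27, 81 → 243.
Putting it together: (50 243).

(50 243)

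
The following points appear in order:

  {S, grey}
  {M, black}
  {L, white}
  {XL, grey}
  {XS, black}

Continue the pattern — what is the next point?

Size: runs through clothing sizes XS→XL; S, M, L, XL, XS → S.
Shade: grey, black, white, grey, black → white (repeats grey → black → white).
Combining the parts gives {S, white}.

{S, white}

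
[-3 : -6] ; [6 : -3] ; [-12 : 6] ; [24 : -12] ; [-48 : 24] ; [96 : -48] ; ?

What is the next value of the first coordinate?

First coordinate — ×(-2) each step: -3, 6, -12, 24, -48, 96 → -192.
Second coordinate: always the previous value of the first coordinate; -6, -3, 6, -12, 24, -48 → 96.

-192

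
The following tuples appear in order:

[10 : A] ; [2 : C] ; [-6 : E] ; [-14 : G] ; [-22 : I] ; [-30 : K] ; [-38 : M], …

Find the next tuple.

First entry — −8 each step: 10, 2, -6, -14, -22, -30, -38 → -46.
Letter: letters move forward 2 places in the alphabet; A, C, E, G, I, K, M → O.
Combining the parts gives [-46 : O].

[-46 : O]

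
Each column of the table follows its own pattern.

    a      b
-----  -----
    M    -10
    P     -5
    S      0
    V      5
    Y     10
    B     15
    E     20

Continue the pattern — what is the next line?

H  25

For the column a, letters move forward 3 places in the alphabet, wrapping Z→A: M, P, S, V, Y, B, E → H.
Column b: +5 each step, so -10, -5, 0, 5, 10, 15, 20 → 25.
Putting it together: H  25.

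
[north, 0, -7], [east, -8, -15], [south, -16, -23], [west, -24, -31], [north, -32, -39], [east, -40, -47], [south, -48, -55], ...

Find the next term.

For the direction, repeats north → east → south → west: north, east, south, west, north, east, south → west.
For the second coordinate, −8 each step: 0, -8, -16, -24, -32, -40, -48 → -56.
Third coordinate goes -7, -15, -23, -31, -39, -47, -55 → -63 (always 7 less than the second coordinate).
Putting it together: [west, -56, -63].

[west, -56, -63]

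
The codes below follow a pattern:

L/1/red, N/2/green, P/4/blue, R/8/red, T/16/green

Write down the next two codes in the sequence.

Letter: letters move forward 2 places in the alphabet; L, N, P, R, T → V → X.
Second component: ×2 each step; 1, 2, 4, 8, 16 → 32 → 64.
Colour: repeats red → green → blue; red, green, blue, red, green → blue → red.
Putting the parts together: V/32/blue and then X/64/red.

V/32/blue, X/64/red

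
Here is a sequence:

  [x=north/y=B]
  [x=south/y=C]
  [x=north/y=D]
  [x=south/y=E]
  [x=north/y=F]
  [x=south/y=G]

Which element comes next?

[x=north/y=H]

For the x, alternates north ↔ south: north, south, north, south, north, south → north.
For the y, letters move forward 1 place in the alphabet: B, C, D, E, F, G → H.
Combining the parts gives [x=north/y=H].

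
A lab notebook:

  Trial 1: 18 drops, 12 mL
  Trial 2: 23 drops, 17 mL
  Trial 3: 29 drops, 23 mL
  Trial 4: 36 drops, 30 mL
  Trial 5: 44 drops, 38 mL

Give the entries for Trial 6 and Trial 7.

53 drops, 47 mL; 63 drops, 57 mL

Drops: 18, 23, 29, 36, 44 → 53 → 63 (differences are 5, 6, 7, … (increasing by 1 each time)).
ML goes 12, 17, 23, 30, 38 → 47 → 57 (always 6 less than the drops).
So the next two records are 53 drops, 47 mL and 63 drops, 57 mL.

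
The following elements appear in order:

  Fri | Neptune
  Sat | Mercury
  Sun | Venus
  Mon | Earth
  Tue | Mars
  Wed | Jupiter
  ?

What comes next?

Day goes Fri, Sat, Sun, Mon, Tue, Wed → Thu (runs through the weekdays Mon→Sun).
Planet: runs through the planets Mercury→Neptune, so Neptune, Mercury, Venus, Earth, Mars, Jupiter → Saturn.
Combining the parts gives Thu | Saturn.

Thu | Saturn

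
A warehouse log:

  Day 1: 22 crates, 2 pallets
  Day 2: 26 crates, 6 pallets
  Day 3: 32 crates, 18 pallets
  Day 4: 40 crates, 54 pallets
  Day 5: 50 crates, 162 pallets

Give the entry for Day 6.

62 crates, 486 pallets

Crates: differences are 4, 6, 8, … (increasing by 2 each time), so 22, 26, 32, 40, 50 → 62.
For the pallets, ×3 each step: 2, 6, 18, 54, 162 → 486.
Combining the parts gives 62 crates, 486 pallets.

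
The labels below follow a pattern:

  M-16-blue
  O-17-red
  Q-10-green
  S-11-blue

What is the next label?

U-4-red

Letter — letters move forward 2 places in the alphabet: M, O, Q, S → U.
Second component goes 16, 17, 10, 11 → 4 (alternating steps +1, −7, +1, −7, …).
Colour: repeats blue → red → green, so blue, red, green, blue → red.
Putting it together: U-4-red.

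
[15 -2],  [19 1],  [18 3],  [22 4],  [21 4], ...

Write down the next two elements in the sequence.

First entry: alternating steps +4, −1, +4, −1, …; 15, 19, 18, 22, 21 → 25 → 24.
Second entry: -2, 1, 3, 4, 4 → 3 → 1 (differences are 3, 2, 1, … (decreasing by 1 each time)).
So the next two elements are [25 3] and [24 1].

[25 3], [24 1]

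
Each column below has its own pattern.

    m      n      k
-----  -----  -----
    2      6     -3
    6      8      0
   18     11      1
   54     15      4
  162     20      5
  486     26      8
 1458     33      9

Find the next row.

4374  41  12

Column m — ×3 each step: 2, 6, 18, 54, 162, 486, 1458 → 4374.
Column n: 6, 8, 11, 15, 20, 26, 33 → 41 (differences are 2, 3, 4, … (increasing by 1 each time)).
Column k goes -3, 0, 1, 4, 5, 8, 9 → 12 (alternating steps +3, +1, +3, +1, …).
So the next row is 4374  41  12.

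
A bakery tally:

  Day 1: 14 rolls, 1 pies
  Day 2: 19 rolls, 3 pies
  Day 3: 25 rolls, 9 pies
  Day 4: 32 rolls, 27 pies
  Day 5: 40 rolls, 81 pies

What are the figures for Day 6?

49 rolls, 243 pies

Rolls — differences are 5, 6, 7, … (increasing by 1 each time): 14, 19, 25, 32, 40 → 49.
Pies: ×3 each step; 1, 3, 9, 27, 81 → 243.
Combining the parts gives 49 rolls, 243 pies.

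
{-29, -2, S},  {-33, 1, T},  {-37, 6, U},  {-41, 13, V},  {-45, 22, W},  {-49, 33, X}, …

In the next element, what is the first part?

-53

For the first part, −4 each step: -29, -33, -37, -41, -45, -49 → -53.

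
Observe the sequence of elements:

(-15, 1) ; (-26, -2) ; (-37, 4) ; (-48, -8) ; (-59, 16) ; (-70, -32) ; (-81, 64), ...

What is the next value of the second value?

Second value: ×(-2) each step; 1, -2, 4, -8, 16, -32, 64 → -128.

-128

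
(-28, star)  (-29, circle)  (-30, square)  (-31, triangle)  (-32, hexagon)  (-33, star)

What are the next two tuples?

For the first value, −1 each step: -28, -29, -30, -31, -32, -33 → -34 → -35.
Shape — repeats star → circle → square → triangle → hexagon: star, circle, square, triangle, hexagon, star → circle → square.
So the next two tuples are (-34, circle) and (-35, square).

(-34, circle), (-35, square)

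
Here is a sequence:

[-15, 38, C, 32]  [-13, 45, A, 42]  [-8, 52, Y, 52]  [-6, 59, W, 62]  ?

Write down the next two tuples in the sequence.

[-1, 66, U, 72], [1, 73, S, 82]

First component: -15, -13, -8, -6 → -1 → 1 (alternating steps +2, +5, +2, +5, …).
Second component goes 38, 45, 52, 59 → 66 → 73 (+7 each step).
Letter: letters move back 2 places in the alphabet, wrapping A→Z, so C, A, Y, W → U → S.
Fourth component: +10 each step; 32, 42, 52, 62 → 72 → 82.
So the next two tuples are [-1, 66, U, 72] and [1, 73, S, 82].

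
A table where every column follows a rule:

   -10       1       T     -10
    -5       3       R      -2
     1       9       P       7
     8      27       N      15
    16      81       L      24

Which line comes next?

First component goes -10, -5, 1, 8, 16 → 25 (differences are 5, 6, 7, … (increasing by 1 each time)).
Second component: 1, 3, 9, 27, 81 → 243 (×3 each step).
Letter goes T, R, P, N, L → J (letters move back 2 places in the alphabet).
Fourth component — alternating steps +8, +9, +8, +9, …: -10, -2, 7, 15, 24 → 32.
Putting it together: 25  243  J  32.

25  243  J  32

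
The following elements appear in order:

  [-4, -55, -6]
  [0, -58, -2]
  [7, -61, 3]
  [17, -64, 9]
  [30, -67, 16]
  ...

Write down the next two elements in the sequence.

[46, -70, 24], [65, -73, 33]

For the first part, differences are 4, 7, 10, … (increasing by 3 each time): -4, 0, 7, 17, 30 → 46 → 65.
Second part: -55, -58, -61, -64, -67 → -70 → -73 (−3 each step).
Third part goes -6, -2, 3, 9, 16 → 24 → 33 (differences are 4, 5, 6, … (increasing by 1 each time)).
So the next two elements are [46, -70, 24] and [65, -73, 33].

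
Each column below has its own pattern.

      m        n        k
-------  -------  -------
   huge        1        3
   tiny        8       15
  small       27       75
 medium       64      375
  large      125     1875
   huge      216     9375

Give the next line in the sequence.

tiny  343  46875

Column m: huge, tiny, small, medium, large, huge → tiny (repeats huge → tiny → small → medium → large).
Column n — perfect cubes: 1³, 2³, 3³, …: 1, 8, 27, 64, 125, 216 → 343.
Column k goes 3, 15, 75, 375, 1875, 9375 → 46875 (×5 each step).
So the next line is tiny  343  46875.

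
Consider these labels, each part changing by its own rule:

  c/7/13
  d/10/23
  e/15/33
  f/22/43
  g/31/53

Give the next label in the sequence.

h/42/63

Letter: c, d, e, f, g → h (letters move forward 1 place in the alphabet).
Second component: differences are 3, 5, 7, … (increasing by 2 each time); 7, 10, 15, 22, 31 → 42.
Third component: +10 each step; 13, 23, 33, 43, 53 → 63.
So the next label is h/42/63.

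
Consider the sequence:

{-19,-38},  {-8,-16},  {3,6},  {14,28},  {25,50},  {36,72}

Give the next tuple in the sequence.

First component: +11 each step; -19, -8, 3, 14, 25, 36 → 47.
Second component: -38, -16, 6, 28, 50, 72 → 94 (always 2 × the first component).
So the next tuple is {47,94}.

{47,94}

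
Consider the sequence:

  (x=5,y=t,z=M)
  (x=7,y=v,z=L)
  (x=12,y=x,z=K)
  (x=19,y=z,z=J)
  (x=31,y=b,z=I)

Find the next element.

(x=50,y=d,z=H)

X goes 5, 7, 12, 19, 31 → 50 (each term is the sum of the two before it).
Y: letters move forward 2 places in the alphabet, wrapping Z→A, so t, v, x, z, b → d.
Z: M, L, K, J, I → H (letters move back 1 place in the alphabet).
Combining the parts gives (x=50,y=d,z=H).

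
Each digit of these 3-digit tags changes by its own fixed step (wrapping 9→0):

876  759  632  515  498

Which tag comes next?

371

First digit — −1 each step, mod 10: 8, 7, 6, 5, 4 → 3.
Second digit: 7, 5, 3, 1, 9 → 7 (−2 each step, mod 10).
Third digit: +3 each step, mod 10; 6, 9, 2, 5, 8 → 1.
So the next tag is 371.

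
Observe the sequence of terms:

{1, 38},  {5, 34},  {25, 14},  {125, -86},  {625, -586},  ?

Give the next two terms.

First value: ×5 each step; 1, 5, 25, 125, 625 → 3125 → 15625.
For the second value, together with the first value always sums to 39: 38, 34, 14, -86, -586 → -3086 → -15586.
So the next two terms are {3125, -3086} and {15625, -15586}.

{3125, -3086}, {15625, -15586}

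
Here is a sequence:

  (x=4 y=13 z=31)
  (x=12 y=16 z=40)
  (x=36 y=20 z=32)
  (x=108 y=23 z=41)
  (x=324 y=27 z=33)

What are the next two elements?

X — ×3 each step: 4, 12, 36, 108, 324 → 972 → 2916.
Y: alternating steps +3, +4, +3, +4, …, so 13, 16, 20, 23, 27 → 30 → 34.
For the z, alternating steps +9, −8, +9, −8, …: 31, 40, 32, 41, 33 → 42 → 34.
So the next two elements are (x=972 y=30 z=42) and (x=2916 y=34 z=34).

(x=972 y=30 z=42), (x=2916 y=34 z=34)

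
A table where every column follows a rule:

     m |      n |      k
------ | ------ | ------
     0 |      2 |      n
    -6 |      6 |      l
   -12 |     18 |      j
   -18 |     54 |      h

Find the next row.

-24  162  f

Column m: −6 each step, so 0, -6, -12, -18 → -24.
Column n: ×3 each step; 2, 6, 18, 54 → 162.
For the column k, letters move back 2 places in the alphabet: n, l, j, h → f.
Putting it together: -24  162  f.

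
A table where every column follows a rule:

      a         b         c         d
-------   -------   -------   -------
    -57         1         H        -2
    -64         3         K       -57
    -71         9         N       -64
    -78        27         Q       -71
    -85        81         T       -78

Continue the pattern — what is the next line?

-92  243  W  -85

Column a: −7 each step; -57, -64, -71, -78, -85 → -92.
Column b: 1, 3, 9, 27, 81 → 243 (×3 each step).
For the column c, letters move forward 3 places in the alphabet: H, K, N, Q, T → W.
Column d goes -2, -57, -64, -71, -78 → -85 (always the previous value of the column a).
So the next line is -92  243  W  -85.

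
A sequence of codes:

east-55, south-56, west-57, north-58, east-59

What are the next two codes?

Direction: repeats east → south → west → north; east, south, west, north, east → south → west.
Second component: +1 each step; 55, 56, 57, 58, 59 → 60 → 61.
Putting the parts together: south-60 and then west-61.

south-60, west-61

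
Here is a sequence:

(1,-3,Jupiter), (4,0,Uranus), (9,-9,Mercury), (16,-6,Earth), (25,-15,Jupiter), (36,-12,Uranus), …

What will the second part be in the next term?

-21

Second part: alternating steps +3, −9, +3, −9, …, so -3, 0, -9, -6, -15, -12 → -21.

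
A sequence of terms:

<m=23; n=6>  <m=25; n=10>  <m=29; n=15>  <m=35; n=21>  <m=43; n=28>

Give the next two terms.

<m=53; n=36>, <m=65; n=45>

For the m, differences are 2, 4, 6, … (increasing by 2 each time): 23, 25, 29, 35, 43 → 53 → 65.
N — differences are 4, 5, 6, … (increasing by 1 each time): 6, 10, 15, 21, 28 → 36 → 45.
Putting the parts together: <m=53; n=36> and then <m=65; n=45>.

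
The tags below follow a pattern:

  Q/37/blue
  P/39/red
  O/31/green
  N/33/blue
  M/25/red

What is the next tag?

L/27/green

Letter: letters move back 1 place in the alphabet; Q, P, O, N, M → L.
Second component — alternating steps +2, −8, +2, −8, …: 37, 39, 31, 33, 25 → 27.
Colour: blue, red, green, blue, red → green (repeats blue → red → green).
Putting it together: L/27/green.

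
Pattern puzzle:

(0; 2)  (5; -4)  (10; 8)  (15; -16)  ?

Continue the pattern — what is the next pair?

First entry: +5 each step; 0, 5, 10, 15 → 20.
Second entry: ×(-2) each step, so 2, -4, 8, -16 → 32.
Putting it together: (20; 32).

(20; 32)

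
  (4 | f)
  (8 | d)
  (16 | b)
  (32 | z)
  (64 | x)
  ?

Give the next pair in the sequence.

First entry goes 4, 8, 16, 32, 64 → 128 (×2 each step).
Letter: f, d, b, z, x → v (letters move back 2 places in the alphabet, wrapping A→Z).
Combining the parts gives (128 | v).

(128 | v)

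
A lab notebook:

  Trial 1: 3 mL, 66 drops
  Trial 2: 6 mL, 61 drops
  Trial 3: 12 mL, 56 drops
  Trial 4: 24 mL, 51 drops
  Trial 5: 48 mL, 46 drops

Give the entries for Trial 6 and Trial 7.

ML goes 3, 6, 12, 24, 48 → 96 → 192 (×2 each step).
Drops: −5 each step, so 66, 61, 56, 51, 46 → 41 → 36.
Putting the parts together: 96 mL, 41 drops and then 192 mL, 36 drops.

96 mL, 41 drops; 192 mL, 36 drops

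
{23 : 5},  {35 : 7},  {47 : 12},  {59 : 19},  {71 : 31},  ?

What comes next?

First slot: +12 each step, so 23, 35, 47, 59, 71 → 83.
Second slot: 5, 7, 12, 19, 31 → 50 (each term is the sum of the two before it).
Combining the parts gives {83 : 50}.

{83 : 50}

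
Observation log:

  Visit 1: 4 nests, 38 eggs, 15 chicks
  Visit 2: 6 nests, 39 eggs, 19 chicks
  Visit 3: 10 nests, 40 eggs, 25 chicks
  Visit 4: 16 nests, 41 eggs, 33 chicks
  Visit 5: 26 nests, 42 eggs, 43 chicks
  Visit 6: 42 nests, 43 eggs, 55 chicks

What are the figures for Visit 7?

Nests: each term is the sum of the two before it, so 4, 6, 10, 16, 26, 42 → 68.
Eggs goes 38, 39, 40, 41, 42, 43 → 44 (+1 each step).
Chicks: differences are 4, 6, 8, … (increasing by 2 each time), so 15, 19, 25, 33, 43, 55 → 69.
Putting it together: 68 nests, 44 eggs, 69 chicks.

68 nests, 44 eggs, 69 chicks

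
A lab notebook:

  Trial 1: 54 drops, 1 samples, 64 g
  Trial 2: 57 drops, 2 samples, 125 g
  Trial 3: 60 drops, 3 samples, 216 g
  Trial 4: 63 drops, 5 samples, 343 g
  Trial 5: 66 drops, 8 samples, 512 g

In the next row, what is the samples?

Samples goes 1, 2, 3, 5, 8 → 13 (each term is the sum of the two before it).

13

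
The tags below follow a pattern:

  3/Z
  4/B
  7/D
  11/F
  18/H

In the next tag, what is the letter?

J

Letter: Z, B, D, F, H → J (letters move forward 2 places in the alphabet, wrapping Z→A).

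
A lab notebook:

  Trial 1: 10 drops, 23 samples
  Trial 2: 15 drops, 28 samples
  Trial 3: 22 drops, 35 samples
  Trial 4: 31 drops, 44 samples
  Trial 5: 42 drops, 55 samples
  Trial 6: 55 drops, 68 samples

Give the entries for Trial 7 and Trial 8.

Drops: 10, 15, 22, 31, 42, 55 → 70 → 87 (differences are 5, 7, 9, … (increasing by 2 each time)).
Samples — differences are 5, 7, 9, … (increasing by 2 each time): 23, 28, 35, 44, 55, 68 → 83 → 100.
So the next two records are 70 drops, 83 samples and 87 drops, 100 samples.

70 drops, 83 samples; 87 drops, 100 samples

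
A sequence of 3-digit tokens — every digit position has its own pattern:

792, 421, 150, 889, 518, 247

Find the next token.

976

First digit — −3 each step, mod 10: 7, 4, 1, 8, 5, 2 → 9.
Second digit: +3 each step, mod 10; 9, 2, 5, 8, 1, 4 → 7.
Third digit goes 2, 1, 0, 9, 8, 7 → 6 (−1 each step, mod 10).
Putting it together: 976.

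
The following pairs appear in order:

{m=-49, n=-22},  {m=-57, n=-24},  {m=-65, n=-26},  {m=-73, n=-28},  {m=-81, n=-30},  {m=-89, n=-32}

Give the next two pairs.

{m=-97, n=-34}, {m=-105, n=-36}

M goes -49, -57, -65, -73, -81, -89 → -97 → -105 (−8 each step).
For the n, −2 each step: -22, -24, -26, -28, -30, -32 → -34 → -36.
Putting the parts together: {m=-97, n=-34} and then {m=-105, n=-36}.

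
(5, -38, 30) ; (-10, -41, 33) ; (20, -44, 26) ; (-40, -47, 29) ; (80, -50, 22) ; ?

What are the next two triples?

First component — ×(-2) each step: 5, -10, 20, -40, 80 → -160 → 320.
Second component — −3 each step: -38, -41, -44, -47, -50 → -53 → -56.
Third component — alternating steps +3, −7, +3, −7, …: 30, 33, 26, 29, 22 → 25 → 18.
Putting the parts together: (-160, -53, 25) and then (320, -56, 18).

(-160, -53, 25), (320, -56, 18)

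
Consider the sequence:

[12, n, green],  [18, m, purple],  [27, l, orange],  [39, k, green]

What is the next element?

For the first part, differences are 6, 9, 12, … (increasing by 3 each time): 12, 18, 27, 39 → 54.
Letter — letters move back 1 place in the alphabet: n, m, l, k → j.
Colour: repeats green → purple → orange; green, purple, orange, green → purple.
So the next element is [54, j, purple].

[54, j, purple]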